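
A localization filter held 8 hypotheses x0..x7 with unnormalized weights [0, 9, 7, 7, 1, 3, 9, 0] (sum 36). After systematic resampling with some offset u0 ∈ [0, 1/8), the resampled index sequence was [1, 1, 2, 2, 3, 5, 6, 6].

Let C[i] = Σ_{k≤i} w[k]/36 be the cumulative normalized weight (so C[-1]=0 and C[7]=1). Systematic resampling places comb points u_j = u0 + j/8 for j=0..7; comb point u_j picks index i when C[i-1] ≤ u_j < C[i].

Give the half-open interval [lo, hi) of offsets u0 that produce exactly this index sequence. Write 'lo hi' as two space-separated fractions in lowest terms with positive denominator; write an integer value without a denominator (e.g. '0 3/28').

1/24 5/72

C = [0, 1/4, 4/9, 23/36, 2/3, 3/4, 1, 1]
j=0 picked index 1: u0 ∈ [0, 1/4)
j=1 picked index 1: u0 ∈ [-1/8, 1/8)
j=2 picked index 2: u0 ∈ [0, 7/36)
j=3 picked index 2: u0 ∈ [-1/8, 5/72)
j=4 picked index 3: u0 ∈ [-1/18, 5/36)
j=5 picked index 5: u0 ∈ [1/24, 1/8)
j=6 picked index 6: u0 ∈ [0, 1/4)
j=7 picked index 6: u0 ∈ [-1/8, 1/8)
intersection: [1/24, 5/72)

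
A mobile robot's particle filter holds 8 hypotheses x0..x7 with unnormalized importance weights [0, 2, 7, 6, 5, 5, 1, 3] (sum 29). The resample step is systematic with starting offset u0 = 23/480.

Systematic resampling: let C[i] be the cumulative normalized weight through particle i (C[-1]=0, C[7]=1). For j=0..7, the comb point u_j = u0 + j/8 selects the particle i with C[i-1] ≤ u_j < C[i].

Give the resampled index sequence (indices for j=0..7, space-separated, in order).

C = [0, 2/29, 9/29, 15/29, 20/29, 25/29, 26/29, 1]
j=0: u_0=23/480 ∈ [0, 2/29) → index 1
j=1: u_1=83/480 ∈ [2/29, 9/29) → index 2
j=2: u_2=143/480 ∈ [2/29, 9/29) → index 2
j=3: u_3=203/480 ∈ [9/29, 15/29) → index 3
j=4: u_4=263/480 ∈ [15/29, 20/29) → index 4
j=5: u_5=323/480 ∈ [15/29, 20/29) → index 4
j=6: u_6=383/480 ∈ [20/29, 25/29) → index 5
j=7: u_7=443/480 ∈ [26/29, 1) → index 7

1 2 2 3 4 4 5 7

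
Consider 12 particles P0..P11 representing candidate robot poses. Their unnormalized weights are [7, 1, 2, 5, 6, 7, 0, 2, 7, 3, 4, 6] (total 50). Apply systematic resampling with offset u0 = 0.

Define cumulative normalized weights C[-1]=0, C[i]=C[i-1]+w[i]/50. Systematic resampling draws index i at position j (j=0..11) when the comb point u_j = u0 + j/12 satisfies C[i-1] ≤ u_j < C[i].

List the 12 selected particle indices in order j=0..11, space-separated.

0 0 2 3 4 4 5 7 8 9 10 11

C = [7/50, 4/25, 1/5, 3/10, 21/50, 14/25, 14/25, 3/5, 37/50, 4/5, 22/25, 1]
j=0: u_0=0 ∈ [0, 7/50) → index 0
j=1: u_1=1/12 ∈ [0, 7/50) → index 0
j=2: u_2=1/6 ∈ [4/25, 1/5) → index 2
j=3: u_3=1/4 ∈ [1/5, 3/10) → index 3
j=4: u_4=1/3 ∈ [3/10, 21/50) → index 4
j=5: u_5=5/12 ∈ [3/10, 21/50) → index 4
j=6: u_6=1/2 ∈ [21/50, 14/25) → index 5
j=7: u_7=7/12 ∈ [14/25, 3/5) → index 7
j=8: u_8=2/3 ∈ [3/5, 37/50) → index 8
j=9: u_9=3/4 ∈ [37/50, 4/5) → index 9
j=10: u_10=5/6 ∈ [4/5, 22/25) → index 10
j=11: u_11=11/12 ∈ [22/25, 1) → index 11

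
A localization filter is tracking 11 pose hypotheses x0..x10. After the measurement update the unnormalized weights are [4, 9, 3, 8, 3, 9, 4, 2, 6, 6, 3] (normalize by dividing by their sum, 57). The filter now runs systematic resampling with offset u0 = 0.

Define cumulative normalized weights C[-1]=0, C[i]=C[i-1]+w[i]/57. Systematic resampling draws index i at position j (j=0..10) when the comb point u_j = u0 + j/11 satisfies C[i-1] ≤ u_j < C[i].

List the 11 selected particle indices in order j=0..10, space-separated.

C = [4/57, 13/57, 16/57, 8/19, 9/19, 12/19, 40/57, 14/19, 16/19, 18/19, 1]
j=0: u_0=0 ∈ [0, 4/57) → index 0
j=1: u_1=1/11 ∈ [4/57, 13/57) → index 1
j=2: u_2=2/11 ∈ [4/57, 13/57) → index 1
j=3: u_3=3/11 ∈ [13/57, 16/57) → index 2
j=4: u_4=4/11 ∈ [16/57, 8/19) → index 3
j=5: u_5=5/11 ∈ [8/19, 9/19) → index 4
j=6: u_6=6/11 ∈ [9/19, 12/19) → index 5
j=7: u_7=7/11 ∈ [12/19, 40/57) → index 6
j=8: u_8=8/11 ∈ [40/57, 14/19) → index 7
j=9: u_9=9/11 ∈ [14/19, 16/19) → index 8
j=10: u_10=10/11 ∈ [16/19, 18/19) → index 9

0 1 1 2 3 4 5 6 7 8 9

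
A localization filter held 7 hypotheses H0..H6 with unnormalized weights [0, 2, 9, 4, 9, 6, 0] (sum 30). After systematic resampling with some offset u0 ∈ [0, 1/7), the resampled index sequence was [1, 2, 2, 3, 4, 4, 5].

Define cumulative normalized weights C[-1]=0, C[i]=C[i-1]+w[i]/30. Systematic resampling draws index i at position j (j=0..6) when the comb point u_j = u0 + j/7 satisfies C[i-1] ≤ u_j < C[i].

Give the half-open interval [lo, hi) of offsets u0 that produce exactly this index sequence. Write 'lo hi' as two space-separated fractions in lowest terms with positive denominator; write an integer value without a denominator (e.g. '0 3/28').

C = [0, 1/15, 11/30, 1/2, 4/5, 1, 1]
j=0 picked index 1: u0 ∈ [0, 1/15)
j=1 picked index 2: u0 ∈ [-8/105, 47/210)
j=2 picked index 2: u0 ∈ [-23/105, 17/210)
j=3 picked index 3: u0 ∈ [-13/210, 1/14)
j=4 picked index 4: u0 ∈ [-1/14, 8/35)
j=5 picked index 4: u0 ∈ [-3/14, 3/35)
j=6 picked index 5: u0 ∈ [-2/35, 1/7)
intersection: [0, 1/15)

0 1/15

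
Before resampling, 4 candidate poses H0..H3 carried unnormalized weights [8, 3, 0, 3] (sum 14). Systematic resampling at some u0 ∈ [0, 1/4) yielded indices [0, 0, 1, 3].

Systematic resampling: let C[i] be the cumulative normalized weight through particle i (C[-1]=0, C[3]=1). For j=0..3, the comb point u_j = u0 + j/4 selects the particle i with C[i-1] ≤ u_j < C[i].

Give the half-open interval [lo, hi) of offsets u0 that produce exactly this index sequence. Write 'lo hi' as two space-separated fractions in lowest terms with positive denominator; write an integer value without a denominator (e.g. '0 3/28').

C = [4/7, 11/14, 11/14, 1]
j=0 picked index 0: u0 ∈ [0, 4/7)
j=1 picked index 0: u0 ∈ [-1/4, 9/28)
j=2 picked index 1: u0 ∈ [1/14, 2/7)
j=3 picked index 3: u0 ∈ [1/28, 1/4)
intersection: [1/14, 1/4)

1/14 1/4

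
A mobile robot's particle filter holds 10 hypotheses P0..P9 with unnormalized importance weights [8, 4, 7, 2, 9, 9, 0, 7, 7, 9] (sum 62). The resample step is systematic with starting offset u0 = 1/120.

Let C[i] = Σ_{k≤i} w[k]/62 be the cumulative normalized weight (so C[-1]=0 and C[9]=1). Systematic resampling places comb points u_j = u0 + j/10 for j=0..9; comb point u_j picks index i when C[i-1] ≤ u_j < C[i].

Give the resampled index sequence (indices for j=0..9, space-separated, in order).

0 0 2 3 4 5 5 7 8 9

C = [4/31, 6/31, 19/62, 21/62, 15/31, 39/62, 39/62, 23/31, 53/62, 1]
j=0: u_0=1/120 ∈ [0, 4/31) → index 0
j=1: u_1=13/120 ∈ [0, 4/31) → index 0
j=2: u_2=5/24 ∈ [6/31, 19/62) → index 2
j=3: u_3=37/120 ∈ [19/62, 21/62) → index 3
j=4: u_4=49/120 ∈ [21/62, 15/31) → index 4
j=5: u_5=61/120 ∈ [15/31, 39/62) → index 5
j=6: u_6=73/120 ∈ [15/31, 39/62) → index 5
j=7: u_7=17/24 ∈ [39/62, 23/31) → index 7
j=8: u_8=97/120 ∈ [23/31, 53/62) → index 8
j=9: u_9=109/120 ∈ [53/62, 1) → index 9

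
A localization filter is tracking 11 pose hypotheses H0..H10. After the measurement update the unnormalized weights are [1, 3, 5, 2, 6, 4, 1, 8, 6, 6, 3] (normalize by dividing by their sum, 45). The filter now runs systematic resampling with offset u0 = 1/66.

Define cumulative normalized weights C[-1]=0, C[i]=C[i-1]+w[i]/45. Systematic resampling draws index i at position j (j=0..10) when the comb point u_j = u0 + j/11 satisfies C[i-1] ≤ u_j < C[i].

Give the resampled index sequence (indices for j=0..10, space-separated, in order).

0 2 2 4 5 6 7 7 8 9 9

C = [1/45, 4/45, 1/5, 11/45, 17/45, 7/15, 22/45, 2/3, 4/5, 14/15, 1]
j=0: u_0=1/66 ∈ [0, 1/45) → index 0
j=1: u_1=7/66 ∈ [4/45, 1/5) → index 2
j=2: u_2=13/66 ∈ [4/45, 1/5) → index 2
j=3: u_3=19/66 ∈ [11/45, 17/45) → index 4
j=4: u_4=25/66 ∈ [17/45, 7/15) → index 5
j=5: u_5=31/66 ∈ [7/15, 22/45) → index 6
j=6: u_6=37/66 ∈ [22/45, 2/3) → index 7
j=7: u_7=43/66 ∈ [22/45, 2/3) → index 7
j=8: u_8=49/66 ∈ [2/3, 4/5) → index 8
j=9: u_9=5/6 ∈ [4/5, 14/15) → index 9
j=10: u_10=61/66 ∈ [4/5, 14/15) → index 9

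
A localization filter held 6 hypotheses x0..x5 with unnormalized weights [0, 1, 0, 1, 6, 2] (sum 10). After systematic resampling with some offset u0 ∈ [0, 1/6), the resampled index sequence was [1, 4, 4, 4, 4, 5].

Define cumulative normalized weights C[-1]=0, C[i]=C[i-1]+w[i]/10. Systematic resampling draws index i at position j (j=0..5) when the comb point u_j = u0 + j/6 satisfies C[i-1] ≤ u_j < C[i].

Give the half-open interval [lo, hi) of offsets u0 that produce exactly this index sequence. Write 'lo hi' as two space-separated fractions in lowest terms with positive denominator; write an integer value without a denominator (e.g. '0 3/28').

C = [0, 1/10, 1/10, 1/5, 4/5, 1]
j=0 picked index 1: u0 ∈ [0, 1/10)
j=1 picked index 4: u0 ∈ [1/30, 19/30)
j=2 picked index 4: u0 ∈ [-2/15, 7/15)
j=3 picked index 4: u0 ∈ [-3/10, 3/10)
j=4 picked index 4: u0 ∈ [-7/15, 2/15)
j=5 picked index 5: u0 ∈ [-1/30, 1/6)
intersection: [1/30, 1/10)

1/30 1/10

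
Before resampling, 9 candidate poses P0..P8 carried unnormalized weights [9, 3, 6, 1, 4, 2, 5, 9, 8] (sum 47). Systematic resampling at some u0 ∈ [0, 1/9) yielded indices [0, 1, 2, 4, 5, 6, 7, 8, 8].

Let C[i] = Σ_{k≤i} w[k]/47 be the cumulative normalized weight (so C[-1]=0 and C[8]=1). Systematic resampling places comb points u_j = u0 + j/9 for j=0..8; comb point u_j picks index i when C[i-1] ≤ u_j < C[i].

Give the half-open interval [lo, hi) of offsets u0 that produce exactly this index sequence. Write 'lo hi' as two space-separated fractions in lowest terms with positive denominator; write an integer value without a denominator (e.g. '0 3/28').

C = [9/47, 12/47, 18/47, 19/47, 23/47, 25/47, 30/47, 39/47, 1]
j=0 picked index 0: u0 ∈ [0, 9/47)
j=1 picked index 1: u0 ∈ [34/423, 61/423)
j=2 picked index 2: u0 ∈ [14/423, 68/423)
j=3 picked index 4: u0 ∈ [10/141, 22/141)
j=4 picked index 5: u0 ∈ [19/423, 37/423)
j=5 picked index 6: u0 ∈ [-10/423, 35/423)
j=6 picked index 7: u0 ∈ [-4/141, 23/141)
j=7 picked index 8: u0 ∈ [22/423, 2/9)
j=8 picked index 8: u0 ∈ [-25/423, 1/9)
intersection: [34/423, 35/423)

34/423 35/423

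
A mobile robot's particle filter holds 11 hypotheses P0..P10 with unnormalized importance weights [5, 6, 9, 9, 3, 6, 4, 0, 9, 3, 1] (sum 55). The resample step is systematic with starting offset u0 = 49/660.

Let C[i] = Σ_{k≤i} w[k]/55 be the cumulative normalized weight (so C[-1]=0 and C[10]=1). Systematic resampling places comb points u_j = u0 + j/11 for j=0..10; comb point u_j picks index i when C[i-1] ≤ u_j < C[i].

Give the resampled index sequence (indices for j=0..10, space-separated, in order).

0 1 2 2 3 4 5 6 8 8 10

C = [1/11, 1/5, 4/11, 29/55, 32/55, 38/55, 42/55, 42/55, 51/55, 54/55, 1]
j=0: u_0=49/660 ∈ [0, 1/11) → index 0
j=1: u_1=109/660 ∈ [1/11, 1/5) → index 1
j=2: u_2=169/660 ∈ [1/5, 4/11) → index 2
j=3: u_3=229/660 ∈ [1/5, 4/11) → index 2
j=4: u_4=289/660 ∈ [4/11, 29/55) → index 3
j=5: u_5=349/660 ∈ [29/55, 32/55) → index 4
j=6: u_6=409/660 ∈ [32/55, 38/55) → index 5
j=7: u_7=469/660 ∈ [38/55, 42/55) → index 6
j=8: u_8=529/660 ∈ [42/55, 51/55) → index 8
j=9: u_9=589/660 ∈ [42/55, 51/55) → index 8
j=10: u_10=59/60 ∈ [54/55, 1) → index 10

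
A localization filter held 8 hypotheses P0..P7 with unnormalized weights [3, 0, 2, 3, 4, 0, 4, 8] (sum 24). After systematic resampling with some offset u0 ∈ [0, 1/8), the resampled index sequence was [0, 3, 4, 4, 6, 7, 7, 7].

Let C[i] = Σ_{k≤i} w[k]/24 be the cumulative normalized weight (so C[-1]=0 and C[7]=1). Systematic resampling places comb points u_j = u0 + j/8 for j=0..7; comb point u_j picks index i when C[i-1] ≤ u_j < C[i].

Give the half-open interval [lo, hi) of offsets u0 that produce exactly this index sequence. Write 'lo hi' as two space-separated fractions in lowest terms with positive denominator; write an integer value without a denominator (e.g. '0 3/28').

C = [1/8, 1/8, 5/24, 1/3, 1/2, 1/2, 2/3, 1]
j=0 picked index 0: u0 ∈ [0, 1/8)
j=1 picked index 3: u0 ∈ [1/12, 5/24)
j=2 picked index 4: u0 ∈ [1/12, 1/4)
j=3 picked index 4: u0 ∈ [-1/24, 1/8)
j=4 picked index 6: u0 ∈ [0, 1/6)
j=5 picked index 7: u0 ∈ [1/24, 3/8)
j=6 picked index 7: u0 ∈ [-1/12, 1/4)
j=7 picked index 7: u0 ∈ [-5/24, 1/8)
intersection: [1/12, 1/8)

1/12 1/8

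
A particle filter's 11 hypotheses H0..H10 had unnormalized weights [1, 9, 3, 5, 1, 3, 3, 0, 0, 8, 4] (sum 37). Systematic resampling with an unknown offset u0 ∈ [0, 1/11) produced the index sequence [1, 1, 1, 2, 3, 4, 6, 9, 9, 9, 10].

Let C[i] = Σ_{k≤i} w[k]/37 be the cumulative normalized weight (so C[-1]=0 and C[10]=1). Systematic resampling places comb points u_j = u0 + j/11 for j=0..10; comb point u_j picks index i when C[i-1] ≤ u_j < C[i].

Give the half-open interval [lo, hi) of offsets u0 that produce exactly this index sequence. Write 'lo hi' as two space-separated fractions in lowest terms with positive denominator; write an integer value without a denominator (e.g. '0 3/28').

20/407 24/407

C = [1/37, 10/37, 13/37, 18/37, 19/37, 22/37, 25/37, 25/37, 25/37, 33/37, 1]
j=0 picked index 1: u0 ∈ [1/37, 10/37)
j=1 picked index 1: u0 ∈ [-26/407, 73/407)
j=2 picked index 1: u0 ∈ [-63/407, 36/407)
j=3 picked index 2: u0 ∈ [-1/407, 32/407)
j=4 picked index 3: u0 ∈ [-5/407, 50/407)
j=5 picked index 4: u0 ∈ [13/407, 24/407)
j=6 picked index 6: u0 ∈ [20/407, 53/407)
j=7 picked index 9: u0 ∈ [16/407, 104/407)
j=8 picked index 9: u0 ∈ [-21/407, 67/407)
j=9 picked index 9: u0 ∈ [-58/407, 30/407)
j=10 picked index 10: u0 ∈ [-7/407, 1/11)
intersection: [20/407, 24/407)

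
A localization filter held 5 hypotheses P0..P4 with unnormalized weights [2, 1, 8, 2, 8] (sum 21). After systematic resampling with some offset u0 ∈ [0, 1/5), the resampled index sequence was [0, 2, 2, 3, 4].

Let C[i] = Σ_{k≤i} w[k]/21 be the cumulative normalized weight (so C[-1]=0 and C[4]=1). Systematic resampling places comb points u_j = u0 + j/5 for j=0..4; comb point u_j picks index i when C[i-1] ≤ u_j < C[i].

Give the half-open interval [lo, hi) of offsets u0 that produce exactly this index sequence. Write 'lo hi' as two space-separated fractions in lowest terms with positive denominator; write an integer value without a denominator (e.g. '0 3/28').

0 2/105

C = [2/21, 1/7, 11/21, 13/21, 1]
j=0 picked index 0: u0 ∈ [0, 2/21)
j=1 picked index 2: u0 ∈ [-2/35, 34/105)
j=2 picked index 2: u0 ∈ [-9/35, 13/105)
j=3 picked index 3: u0 ∈ [-8/105, 2/105)
j=4 picked index 4: u0 ∈ [-19/105, 1/5)
intersection: [0, 2/105)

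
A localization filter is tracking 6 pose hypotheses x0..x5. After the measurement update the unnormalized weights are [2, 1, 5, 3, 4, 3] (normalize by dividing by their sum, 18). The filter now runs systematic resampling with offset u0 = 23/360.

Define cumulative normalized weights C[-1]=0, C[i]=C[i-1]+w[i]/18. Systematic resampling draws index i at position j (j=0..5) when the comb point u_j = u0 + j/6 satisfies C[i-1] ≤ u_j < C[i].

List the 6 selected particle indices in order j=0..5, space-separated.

C = [1/9, 1/6, 4/9, 11/18, 5/6, 1]
j=0: u_0=23/360 ∈ [0, 1/9) → index 0
j=1: u_1=83/360 ∈ [1/6, 4/9) → index 2
j=2: u_2=143/360 ∈ [1/6, 4/9) → index 2
j=3: u_3=203/360 ∈ [4/9, 11/18) → index 3
j=4: u_4=263/360 ∈ [11/18, 5/6) → index 4
j=5: u_5=323/360 ∈ [5/6, 1) → index 5

0 2 2 3 4 5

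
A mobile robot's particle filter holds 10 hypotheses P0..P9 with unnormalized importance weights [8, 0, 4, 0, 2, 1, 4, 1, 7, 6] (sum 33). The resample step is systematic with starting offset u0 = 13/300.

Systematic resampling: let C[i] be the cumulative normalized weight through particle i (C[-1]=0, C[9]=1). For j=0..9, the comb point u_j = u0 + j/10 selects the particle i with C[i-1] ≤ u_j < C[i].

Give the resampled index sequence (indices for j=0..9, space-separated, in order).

C = [8/33, 8/33, 4/11, 4/11, 14/33, 5/11, 19/33, 20/33, 9/11, 1]
j=0: u_0=13/300 ∈ [0, 8/33) → index 0
j=1: u_1=43/300 ∈ [0, 8/33) → index 0
j=2: u_2=73/300 ∈ [8/33, 4/11) → index 2
j=3: u_3=103/300 ∈ [8/33, 4/11) → index 2
j=4: u_4=133/300 ∈ [14/33, 5/11) → index 5
j=5: u_5=163/300 ∈ [5/11, 19/33) → index 6
j=6: u_6=193/300 ∈ [20/33, 9/11) → index 8
j=7: u_7=223/300 ∈ [20/33, 9/11) → index 8
j=8: u_8=253/300 ∈ [9/11, 1) → index 9
j=9: u_9=283/300 ∈ [9/11, 1) → index 9

0 0 2 2 5 6 8 8 9 9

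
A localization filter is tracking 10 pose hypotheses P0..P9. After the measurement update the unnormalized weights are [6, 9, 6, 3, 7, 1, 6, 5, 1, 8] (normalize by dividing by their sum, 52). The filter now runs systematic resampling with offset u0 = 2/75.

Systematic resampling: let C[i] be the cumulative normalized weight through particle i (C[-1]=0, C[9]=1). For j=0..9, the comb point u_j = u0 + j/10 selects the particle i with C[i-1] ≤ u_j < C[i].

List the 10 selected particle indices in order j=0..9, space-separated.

0 1 1 2 3 4 6 6 7 9

C = [3/26, 15/52, 21/52, 6/13, 31/52, 8/13, 19/26, 43/52, 11/13, 1]
j=0: u_0=2/75 ∈ [0, 3/26) → index 0
j=1: u_1=19/150 ∈ [3/26, 15/52) → index 1
j=2: u_2=17/75 ∈ [3/26, 15/52) → index 1
j=3: u_3=49/150 ∈ [15/52, 21/52) → index 2
j=4: u_4=32/75 ∈ [21/52, 6/13) → index 3
j=5: u_5=79/150 ∈ [6/13, 31/52) → index 4
j=6: u_6=47/75 ∈ [8/13, 19/26) → index 6
j=7: u_7=109/150 ∈ [8/13, 19/26) → index 6
j=8: u_8=62/75 ∈ [19/26, 43/52) → index 7
j=9: u_9=139/150 ∈ [11/13, 1) → index 9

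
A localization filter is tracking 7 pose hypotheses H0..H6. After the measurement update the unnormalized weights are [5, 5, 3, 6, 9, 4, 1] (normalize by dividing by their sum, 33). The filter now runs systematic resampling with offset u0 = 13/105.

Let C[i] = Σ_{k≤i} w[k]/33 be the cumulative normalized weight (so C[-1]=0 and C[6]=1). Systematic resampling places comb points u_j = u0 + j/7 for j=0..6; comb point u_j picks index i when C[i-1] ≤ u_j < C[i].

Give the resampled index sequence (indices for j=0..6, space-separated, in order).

C = [5/33, 10/33, 13/33, 19/33, 28/33, 32/33, 1]
j=0: u_0=13/105 ∈ [0, 5/33) → index 0
j=1: u_1=4/15 ∈ [5/33, 10/33) → index 1
j=2: u_2=43/105 ∈ [13/33, 19/33) → index 3
j=3: u_3=58/105 ∈ [13/33, 19/33) → index 3
j=4: u_4=73/105 ∈ [19/33, 28/33) → index 4
j=5: u_5=88/105 ∈ [19/33, 28/33) → index 4
j=6: u_6=103/105 ∈ [32/33, 1) → index 6

0 1 3 3 4 4 6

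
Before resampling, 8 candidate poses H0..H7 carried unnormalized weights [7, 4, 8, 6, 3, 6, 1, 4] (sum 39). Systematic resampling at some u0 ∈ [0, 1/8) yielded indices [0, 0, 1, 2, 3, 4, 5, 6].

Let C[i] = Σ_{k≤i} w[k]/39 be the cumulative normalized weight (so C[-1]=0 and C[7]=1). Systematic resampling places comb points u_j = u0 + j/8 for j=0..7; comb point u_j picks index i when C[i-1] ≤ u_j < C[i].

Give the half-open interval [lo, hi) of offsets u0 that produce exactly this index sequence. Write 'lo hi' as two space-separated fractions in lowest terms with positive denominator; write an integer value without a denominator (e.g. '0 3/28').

5/312 7/312

C = [7/39, 11/39, 19/39, 25/39, 28/39, 34/39, 35/39, 1]
j=0 picked index 0: u0 ∈ [0, 7/39)
j=1 picked index 0: u0 ∈ [-1/8, 17/312)
j=2 picked index 1: u0 ∈ [-11/156, 5/156)
j=3 picked index 2: u0 ∈ [-29/312, 35/312)
j=4 picked index 3: u0 ∈ [-1/78, 11/78)
j=5 picked index 4: u0 ∈ [5/312, 29/312)
j=6 picked index 5: u0 ∈ [-5/156, 19/156)
j=7 picked index 6: u0 ∈ [-1/312, 7/312)
intersection: [5/312, 7/312)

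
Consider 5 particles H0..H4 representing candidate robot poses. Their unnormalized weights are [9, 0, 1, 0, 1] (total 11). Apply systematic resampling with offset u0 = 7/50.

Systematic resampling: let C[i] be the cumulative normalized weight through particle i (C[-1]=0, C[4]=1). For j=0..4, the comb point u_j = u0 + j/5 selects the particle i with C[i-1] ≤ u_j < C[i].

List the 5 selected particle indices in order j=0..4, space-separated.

0 0 0 0 4

C = [9/11, 9/11, 10/11, 10/11, 1]
j=0: u_0=7/50 ∈ [0, 9/11) → index 0
j=1: u_1=17/50 ∈ [0, 9/11) → index 0
j=2: u_2=27/50 ∈ [0, 9/11) → index 0
j=3: u_3=37/50 ∈ [0, 9/11) → index 0
j=4: u_4=47/50 ∈ [10/11, 1) → index 4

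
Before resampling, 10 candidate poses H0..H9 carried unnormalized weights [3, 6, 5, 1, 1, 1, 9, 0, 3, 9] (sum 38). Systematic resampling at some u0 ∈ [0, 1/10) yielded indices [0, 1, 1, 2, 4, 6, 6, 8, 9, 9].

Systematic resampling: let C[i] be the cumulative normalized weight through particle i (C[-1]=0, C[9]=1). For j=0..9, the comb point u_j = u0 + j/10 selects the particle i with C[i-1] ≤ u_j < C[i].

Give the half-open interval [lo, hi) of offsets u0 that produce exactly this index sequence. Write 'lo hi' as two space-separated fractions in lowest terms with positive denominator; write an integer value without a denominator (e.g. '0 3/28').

C = [3/38, 9/38, 7/19, 15/38, 8/19, 17/38, 13/19, 13/19, 29/38, 1]
j=0 picked index 0: u0 ∈ [0, 3/38)
j=1 picked index 1: u0 ∈ [-2/95, 13/95)
j=2 picked index 1: u0 ∈ [-23/190, 7/190)
j=3 picked index 2: u0 ∈ [-6/95, 13/190)
j=4 picked index 4: u0 ∈ [-1/190, 2/95)
j=5 picked index 6: u0 ∈ [-1/19, 7/38)
j=6 picked index 6: u0 ∈ [-29/190, 8/95)
j=7 picked index 8: u0 ∈ [-3/190, 6/95)
j=8 picked index 9: u0 ∈ [-7/190, 1/5)
j=9 picked index 9: u0 ∈ [-13/95, 1/10)
intersection: [0, 2/95)

0 2/95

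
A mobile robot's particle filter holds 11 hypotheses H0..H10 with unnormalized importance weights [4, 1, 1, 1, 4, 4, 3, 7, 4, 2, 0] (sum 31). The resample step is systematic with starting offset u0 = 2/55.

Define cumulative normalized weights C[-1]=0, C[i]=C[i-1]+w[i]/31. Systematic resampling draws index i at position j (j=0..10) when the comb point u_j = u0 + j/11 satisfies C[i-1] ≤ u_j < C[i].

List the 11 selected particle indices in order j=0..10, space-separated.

0 0 3 4 5 6 7 7 7 8 9

C = [4/31, 5/31, 6/31, 7/31, 11/31, 15/31, 18/31, 25/31, 29/31, 1, 1]
j=0: u_0=2/55 ∈ [0, 4/31) → index 0
j=1: u_1=7/55 ∈ [0, 4/31) → index 0
j=2: u_2=12/55 ∈ [6/31, 7/31) → index 3
j=3: u_3=17/55 ∈ [7/31, 11/31) → index 4
j=4: u_4=2/5 ∈ [11/31, 15/31) → index 5
j=5: u_5=27/55 ∈ [15/31, 18/31) → index 6
j=6: u_6=32/55 ∈ [18/31, 25/31) → index 7
j=7: u_7=37/55 ∈ [18/31, 25/31) → index 7
j=8: u_8=42/55 ∈ [18/31, 25/31) → index 7
j=9: u_9=47/55 ∈ [25/31, 29/31) → index 8
j=10: u_10=52/55 ∈ [29/31, 1) → index 9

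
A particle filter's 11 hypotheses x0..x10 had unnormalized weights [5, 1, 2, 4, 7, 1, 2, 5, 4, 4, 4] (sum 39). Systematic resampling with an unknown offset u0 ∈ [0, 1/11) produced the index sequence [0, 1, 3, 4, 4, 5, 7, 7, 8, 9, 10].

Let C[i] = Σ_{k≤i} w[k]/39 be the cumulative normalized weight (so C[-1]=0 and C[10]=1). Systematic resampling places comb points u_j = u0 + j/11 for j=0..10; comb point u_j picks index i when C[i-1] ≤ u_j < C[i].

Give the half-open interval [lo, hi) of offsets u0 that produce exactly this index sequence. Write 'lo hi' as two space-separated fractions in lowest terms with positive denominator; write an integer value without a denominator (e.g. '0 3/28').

16/429 8/143

C = [5/39, 2/13, 8/39, 4/13, 19/39, 20/39, 22/39, 9/13, 31/39, 35/39, 1]
j=0 picked index 0: u0 ∈ [0, 5/39)
j=1 picked index 1: u0 ∈ [16/429, 9/143)
j=2 picked index 3: u0 ∈ [10/429, 18/143)
j=3 picked index 4: u0 ∈ [5/143, 92/429)
j=4 picked index 4: u0 ∈ [-8/143, 53/429)
j=5 picked index 5: u0 ∈ [14/429, 25/429)
j=6 picked index 7: u0 ∈ [8/429, 21/143)
j=7 picked index 7: u0 ∈ [-31/429, 8/143)
j=8 picked index 8: u0 ∈ [-5/143, 29/429)
j=9 picked index 9: u0 ∈ [-10/429, 34/429)
j=10 picked index 10: u0 ∈ [-5/429, 1/11)
intersection: [16/429, 8/143)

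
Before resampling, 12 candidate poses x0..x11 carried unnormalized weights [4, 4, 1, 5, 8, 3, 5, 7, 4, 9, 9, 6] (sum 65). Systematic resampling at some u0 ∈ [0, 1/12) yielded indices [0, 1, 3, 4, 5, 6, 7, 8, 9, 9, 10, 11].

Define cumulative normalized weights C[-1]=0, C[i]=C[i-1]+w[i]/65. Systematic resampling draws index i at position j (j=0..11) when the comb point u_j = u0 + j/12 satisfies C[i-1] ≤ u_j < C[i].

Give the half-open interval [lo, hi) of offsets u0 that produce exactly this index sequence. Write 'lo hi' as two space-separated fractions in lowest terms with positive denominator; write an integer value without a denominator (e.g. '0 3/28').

1/195 1/52

C = [4/65, 8/65, 9/65, 14/65, 22/65, 5/13, 6/13, 37/65, 41/65, 10/13, 59/65, 1]
j=0 picked index 0: u0 ∈ [0, 4/65)
j=1 picked index 1: u0 ∈ [-17/780, 31/780)
j=2 picked index 3: u0 ∈ [-11/390, 19/390)
j=3 picked index 4: u0 ∈ [-9/260, 23/260)
j=4 picked index 5: u0 ∈ [1/195, 2/39)
j=5 picked index 6: u0 ∈ [-5/156, 7/156)
j=6 picked index 7: u0 ∈ [-1/26, 9/130)
j=7 picked index 8: u0 ∈ [-11/780, 37/780)
j=8 picked index 9: u0 ∈ [-7/195, 4/39)
j=9 picked index 9: u0 ∈ [-31/260, 1/52)
j=10 picked index 10: u0 ∈ [-5/78, 29/390)
j=11 picked index 11: u0 ∈ [-7/780, 1/12)
intersection: [1/195, 1/52)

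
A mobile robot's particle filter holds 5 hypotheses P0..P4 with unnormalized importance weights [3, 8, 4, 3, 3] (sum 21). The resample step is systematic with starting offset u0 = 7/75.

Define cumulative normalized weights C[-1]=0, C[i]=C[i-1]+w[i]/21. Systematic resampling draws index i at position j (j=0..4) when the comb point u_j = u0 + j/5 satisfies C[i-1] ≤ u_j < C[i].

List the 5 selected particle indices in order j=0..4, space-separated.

0 1 1 2 4

C = [1/7, 11/21, 5/7, 6/7, 1]
j=0: u_0=7/75 ∈ [0, 1/7) → index 0
j=1: u_1=22/75 ∈ [1/7, 11/21) → index 1
j=2: u_2=37/75 ∈ [1/7, 11/21) → index 1
j=3: u_3=52/75 ∈ [11/21, 5/7) → index 2
j=4: u_4=67/75 ∈ [6/7, 1) → index 4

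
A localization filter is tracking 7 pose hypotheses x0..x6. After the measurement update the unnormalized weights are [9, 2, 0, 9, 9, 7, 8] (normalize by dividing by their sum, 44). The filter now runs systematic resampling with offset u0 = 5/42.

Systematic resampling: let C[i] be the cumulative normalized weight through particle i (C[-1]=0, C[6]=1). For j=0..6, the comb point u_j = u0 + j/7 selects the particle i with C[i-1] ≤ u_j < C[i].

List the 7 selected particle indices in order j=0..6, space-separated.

0 3 3 4 5 6 6

C = [9/44, 1/4, 1/4, 5/11, 29/44, 9/11, 1]
j=0: u_0=5/42 ∈ [0, 9/44) → index 0
j=1: u_1=11/42 ∈ [1/4, 5/11) → index 3
j=2: u_2=17/42 ∈ [1/4, 5/11) → index 3
j=3: u_3=23/42 ∈ [5/11, 29/44) → index 4
j=4: u_4=29/42 ∈ [29/44, 9/11) → index 5
j=5: u_5=5/6 ∈ [9/11, 1) → index 6
j=6: u_6=41/42 ∈ [9/11, 1) → index 6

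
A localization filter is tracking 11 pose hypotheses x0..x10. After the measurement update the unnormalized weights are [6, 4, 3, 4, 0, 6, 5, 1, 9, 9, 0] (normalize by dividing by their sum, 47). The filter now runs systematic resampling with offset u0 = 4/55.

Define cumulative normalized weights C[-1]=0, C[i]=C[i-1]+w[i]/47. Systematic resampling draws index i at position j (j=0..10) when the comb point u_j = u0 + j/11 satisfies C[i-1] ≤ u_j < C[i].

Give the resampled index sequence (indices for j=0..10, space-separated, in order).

0 1 2 3 5 6 8 8 8 9 9

C = [6/47, 10/47, 13/47, 17/47, 17/47, 23/47, 28/47, 29/47, 38/47, 1, 1]
j=0: u_0=4/55 ∈ [0, 6/47) → index 0
j=1: u_1=9/55 ∈ [6/47, 10/47) → index 1
j=2: u_2=14/55 ∈ [10/47, 13/47) → index 2
j=3: u_3=19/55 ∈ [13/47, 17/47) → index 3
j=4: u_4=24/55 ∈ [17/47, 23/47) → index 5
j=5: u_5=29/55 ∈ [23/47, 28/47) → index 6
j=6: u_6=34/55 ∈ [29/47, 38/47) → index 8
j=7: u_7=39/55 ∈ [29/47, 38/47) → index 8
j=8: u_8=4/5 ∈ [29/47, 38/47) → index 8
j=9: u_9=49/55 ∈ [38/47, 1) → index 9
j=10: u_10=54/55 ∈ [38/47, 1) → index 9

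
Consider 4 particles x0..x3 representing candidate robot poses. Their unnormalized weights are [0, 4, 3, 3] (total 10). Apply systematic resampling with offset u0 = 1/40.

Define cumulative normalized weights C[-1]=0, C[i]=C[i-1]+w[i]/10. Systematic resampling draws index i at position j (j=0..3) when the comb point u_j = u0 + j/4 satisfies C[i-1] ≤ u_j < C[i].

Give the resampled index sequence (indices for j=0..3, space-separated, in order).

C = [0, 2/5, 7/10, 1]
j=0: u_0=1/40 ∈ [0, 2/5) → index 1
j=1: u_1=11/40 ∈ [0, 2/5) → index 1
j=2: u_2=21/40 ∈ [2/5, 7/10) → index 2
j=3: u_3=31/40 ∈ [7/10, 1) → index 3

1 1 2 3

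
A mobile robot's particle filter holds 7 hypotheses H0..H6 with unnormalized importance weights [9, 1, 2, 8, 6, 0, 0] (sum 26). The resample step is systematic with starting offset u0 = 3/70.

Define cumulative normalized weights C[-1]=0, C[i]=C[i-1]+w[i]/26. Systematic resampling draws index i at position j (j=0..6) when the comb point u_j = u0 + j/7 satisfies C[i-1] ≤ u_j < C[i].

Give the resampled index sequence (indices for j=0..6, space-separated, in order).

0 0 0 3 3 3 4

C = [9/26, 5/13, 6/13, 10/13, 1, 1, 1]
j=0: u_0=3/70 ∈ [0, 9/26) → index 0
j=1: u_1=13/70 ∈ [0, 9/26) → index 0
j=2: u_2=23/70 ∈ [0, 9/26) → index 0
j=3: u_3=33/70 ∈ [6/13, 10/13) → index 3
j=4: u_4=43/70 ∈ [6/13, 10/13) → index 3
j=5: u_5=53/70 ∈ [6/13, 10/13) → index 3
j=6: u_6=9/10 ∈ [10/13, 1) → index 4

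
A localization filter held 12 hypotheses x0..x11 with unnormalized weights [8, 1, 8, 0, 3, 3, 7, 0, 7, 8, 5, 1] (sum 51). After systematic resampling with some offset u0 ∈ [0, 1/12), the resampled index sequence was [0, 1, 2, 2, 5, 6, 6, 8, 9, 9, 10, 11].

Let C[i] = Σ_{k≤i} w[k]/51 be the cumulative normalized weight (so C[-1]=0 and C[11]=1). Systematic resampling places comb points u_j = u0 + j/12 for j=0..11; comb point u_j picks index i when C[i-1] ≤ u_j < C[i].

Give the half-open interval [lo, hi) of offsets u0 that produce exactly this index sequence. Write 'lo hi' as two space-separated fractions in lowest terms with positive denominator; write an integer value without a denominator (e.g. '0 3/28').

5/68 1/12

C = [8/51, 3/17, 1/3, 1/3, 20/51, 23/51, 10/17, 10/17, 37/51, 15/17, 50/51, 1]
j=0 picked index 0: u0 ∈ [0, 8/51)
j=1 picked index 1: u0 ∈ [5/68, 19/204)
j=2 picked index 2: u0 ∈ [1/102, 1/6)
j=3 picked index 2: u0 ∈ [-5/68, 1/12)
j=4 picked index 5: u0 ∈ [1/17, 2/17)
j=5 picked index 6: u0 ∈ [7/204, 35/204)
j=6 picked index 6: u0 ∈ [-5/102, 3/34)
j=7 picked index 8: u0 ∈ [1/204, 29/204)
j=8 picked index 9: u0 ∈ [1/17, 11/51)
j=9 picked index 9: u0 ∈ [-5/204, 9/68)
j=10 picked index 10: u0 ∈ [5/102, 5/34)
j=11 picked index 11: u0 ∈ [13/204, 1/12)
intersection: [5/68, 1/12)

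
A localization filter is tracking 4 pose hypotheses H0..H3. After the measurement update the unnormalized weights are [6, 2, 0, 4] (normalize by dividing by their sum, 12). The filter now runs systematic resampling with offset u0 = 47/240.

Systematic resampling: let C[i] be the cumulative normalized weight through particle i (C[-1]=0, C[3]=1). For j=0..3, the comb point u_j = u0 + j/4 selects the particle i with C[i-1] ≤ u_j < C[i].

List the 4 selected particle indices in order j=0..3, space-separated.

C = [1/2, 2/3, 2/3, 1]
j=0: u_0=47/240 ∈ [0, 1/2) → index 0
j=1: u_1=107/240 ∈ [0, 1/2) → index 0
j=2: u_2=167/240 ∈ [2/3, 1) → index 3
j=3: u_3=227/240 ∈ [2/3, 1) → index 3

0 0 3 3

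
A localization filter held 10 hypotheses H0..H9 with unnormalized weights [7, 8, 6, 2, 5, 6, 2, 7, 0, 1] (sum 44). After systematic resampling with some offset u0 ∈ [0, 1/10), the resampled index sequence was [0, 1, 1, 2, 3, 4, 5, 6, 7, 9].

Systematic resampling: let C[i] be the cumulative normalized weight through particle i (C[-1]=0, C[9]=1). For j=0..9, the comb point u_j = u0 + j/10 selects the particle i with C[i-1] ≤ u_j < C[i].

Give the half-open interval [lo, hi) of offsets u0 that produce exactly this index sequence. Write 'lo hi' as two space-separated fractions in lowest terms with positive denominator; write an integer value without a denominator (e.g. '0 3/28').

C = [7/44, 15/44, 21/44, 23/44, 7/11, 17/22, 9/11, 43/44, 43/44, 1]
j=0 picked index 0: u0 ∈ [0, 7/44)
j=1 picked index 1: u0 ∈ [13/220, 53/220)
j=2 picked index 1: u0 ∈ [-9/220, 31/220)
j=3 picked index 2: u0 ∈ [9/220, 39/220)
j=4 picked index 3: u0 ∈ [17/220, 27/220)
j=5 picked index 4: u0 ∈ [1/44, 3/22)
j=6 picked index 5: u0 ∈ [2/55, 19/110)
j=7 picked index 6: u0 ∈ [4/55, 13/110)
j=8 picked index 7: u0 ∈ [1/55, 39/220)
j=9 picked index 9: u0 ∈ [17/220, 1/10)
intersection: [17/220, 1/10)

17/220 1/10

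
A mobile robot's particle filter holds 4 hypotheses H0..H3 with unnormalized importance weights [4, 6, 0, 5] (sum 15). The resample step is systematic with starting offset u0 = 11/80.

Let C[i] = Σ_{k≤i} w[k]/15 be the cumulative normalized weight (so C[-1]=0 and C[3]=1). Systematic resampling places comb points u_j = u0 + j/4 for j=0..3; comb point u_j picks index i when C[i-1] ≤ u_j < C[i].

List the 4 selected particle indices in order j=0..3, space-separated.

C = [4/15, 2/3, 2/3, 1]
j=0: u_0=11/80 ∈ [0, 4/15) → index 0
j=1: u_1=31/80 ∈ [4/15, 2/3) → index 1
j=2: u_2=51/80 ∈ [4/15, 2/3) → index 1
j=3: u_3=71/80 ∈ [2/3, 1) → index 3

0 1 1 3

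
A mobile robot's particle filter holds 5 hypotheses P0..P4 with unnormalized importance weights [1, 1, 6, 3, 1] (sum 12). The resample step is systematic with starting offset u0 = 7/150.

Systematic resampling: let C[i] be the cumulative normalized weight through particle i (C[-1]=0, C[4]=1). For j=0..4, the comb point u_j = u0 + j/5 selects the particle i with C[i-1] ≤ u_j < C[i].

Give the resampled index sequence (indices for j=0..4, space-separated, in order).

C = [1/12, 1/6, 2/3, 11/12, 1]
j=0: u_0=7/150 ∈ [0, 1/12) → index 0
j=1: u_1=37/150 ∈ [1/6, 2/3) → index 2
j=2: u_2=67/150 ∈ [1/6, 2/3) → index 2
j=3: u_3=97/150 ∈ [1/6, 2/3) → index 2
j=4: u_4=127/150 ∈ [2/3, 11/12) → index 3

0 2 2 2 3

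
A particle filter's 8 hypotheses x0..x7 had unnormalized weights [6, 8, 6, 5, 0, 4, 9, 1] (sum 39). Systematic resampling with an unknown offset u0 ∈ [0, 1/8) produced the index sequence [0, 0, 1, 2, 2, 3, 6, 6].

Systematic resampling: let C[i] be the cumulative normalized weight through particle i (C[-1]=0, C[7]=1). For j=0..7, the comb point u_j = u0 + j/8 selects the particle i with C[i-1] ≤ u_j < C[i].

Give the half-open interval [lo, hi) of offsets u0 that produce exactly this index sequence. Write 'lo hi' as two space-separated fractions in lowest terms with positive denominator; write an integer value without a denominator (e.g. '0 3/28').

C = [2/13, 14/39, 20/39, 25/39, 25/39, 29/39, 38/39, 1]
j=0 picked index 0: u0 ∈ [0, 2/13)
j=1 picked index 0: u0 ∈ [-1/8, 3/104)
j=2 picked index 1: u0 ∈ [-5/52, 17/156)
j=3 picked index 2: u0 ∈ [-5/312, 43/312)
j=4 picked index 2: u0 ∈ [-11/78, 1/78)
j=5 picked index 3: u0 ∈ [-35/312, 5/312)
j=6 picked index 6: u0 ∈ [-1/156, 35/156)
j=7 picked index 6: u0 ∈ [-41/312, 31/312)
intersection: [0, 1/78)

0 1/78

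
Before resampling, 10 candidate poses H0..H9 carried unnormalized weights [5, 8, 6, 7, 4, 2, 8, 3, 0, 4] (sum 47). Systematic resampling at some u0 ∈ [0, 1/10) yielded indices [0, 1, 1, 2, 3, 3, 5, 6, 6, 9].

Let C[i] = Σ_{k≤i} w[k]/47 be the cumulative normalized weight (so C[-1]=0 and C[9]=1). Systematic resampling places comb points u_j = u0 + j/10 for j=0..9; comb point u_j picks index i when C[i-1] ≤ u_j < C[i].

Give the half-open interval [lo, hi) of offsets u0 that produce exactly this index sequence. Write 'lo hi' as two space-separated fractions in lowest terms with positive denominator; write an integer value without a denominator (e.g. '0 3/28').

C = [5/47, 13/47, 19/47, 26/47, 30/47, 32/47, 40/47, 43/47, 43/47, 1]
j=0 picked index 0: u0 ∈ [0, 5/47)
j=1 picked index 1: u0 ∈ [3/470, 83/470)
j=2 picked index 1: u0 ∈ [-22/235, 18/235)
j=3 picked index 2: u0 ∈ [-11/470, 49/470)
j=4 picked index 3: u0 ∈ [1/235, 36/235)
j=5 picked index 3: u0 ∈ [-9/94, 5/94)
j=6 picked index 5: u0 ∈ [9/235, 19/235)
j=7 picked index 6: u0 ∈ [-9/470, 71/470)
j=8 picked index 6: u0 ∈ [-28/235, 12/235)
j=9 picked index 9: u0 ∈ [7/470, 1/10)
intersection: [9/235, 12/235)

9/235 12/235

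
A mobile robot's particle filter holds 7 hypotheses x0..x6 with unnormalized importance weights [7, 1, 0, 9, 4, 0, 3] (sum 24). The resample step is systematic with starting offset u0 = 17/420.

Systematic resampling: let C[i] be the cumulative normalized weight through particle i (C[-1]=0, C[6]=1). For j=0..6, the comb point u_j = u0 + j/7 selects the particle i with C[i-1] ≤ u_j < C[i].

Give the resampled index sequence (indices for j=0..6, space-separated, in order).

0 0 1 3 3 4 6

C = [7/24, 1/3, 1/3, 17/24, 7/8, 7/8, 1]
j=0: u_0=17/420 ∈ [0, 7/24) → index 0
j=1: u_1=11/60 ∈ [0, 7/24) → index 0
j=2: u_2=137/420 ∈ [7/24, 1/3) → index 1
j=3: u_3=197/420 ∈ [1/3, 17/24) → index 3
j=4: u_4=257/420 ∈ [1/3, 17/24) → index 3
j=5: u_5=317/420 ∈ [17/24, 7/8) → index 4
j=6: u_6=377/420 ∈ [7/8, 1) → index 6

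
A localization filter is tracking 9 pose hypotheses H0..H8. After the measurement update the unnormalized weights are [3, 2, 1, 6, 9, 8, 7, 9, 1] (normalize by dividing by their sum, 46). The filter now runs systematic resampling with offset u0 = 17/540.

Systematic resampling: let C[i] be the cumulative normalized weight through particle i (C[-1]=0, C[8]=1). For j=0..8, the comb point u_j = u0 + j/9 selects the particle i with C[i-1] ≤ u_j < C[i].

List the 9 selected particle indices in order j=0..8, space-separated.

C = [3/46, 5/46, 3/23, 6/23, 21/46, 29/46, 18/23, 45/46, 1]
j=0: u_0=17/540 ∈ [0, 3/46) → index 0
j=1: u_1=77/540 ∈ [3/23, 6/23) → index 3
j=2: u_2=137/540 ∈ [3/23, 6/23) → index 3
j=3: u_3=197/540 ∈ [6/23, 21/46) → index 4
j=4: u_4=257/540 ∈ [21/46, 29/46) → index 5
j=5: u_5=317/540 ∈ [21/46, 29/46) → index 5
j=6: u_6=377/540 ∈ [29/46, 18/23) → index 6
j=7: u_7=437/540 ∈ [18/23, 45/46) → index 7
j=8: u_8=497/540 ∈ [18/23, 45/46) → index 7

0 3 3 4 5 5 6 7 7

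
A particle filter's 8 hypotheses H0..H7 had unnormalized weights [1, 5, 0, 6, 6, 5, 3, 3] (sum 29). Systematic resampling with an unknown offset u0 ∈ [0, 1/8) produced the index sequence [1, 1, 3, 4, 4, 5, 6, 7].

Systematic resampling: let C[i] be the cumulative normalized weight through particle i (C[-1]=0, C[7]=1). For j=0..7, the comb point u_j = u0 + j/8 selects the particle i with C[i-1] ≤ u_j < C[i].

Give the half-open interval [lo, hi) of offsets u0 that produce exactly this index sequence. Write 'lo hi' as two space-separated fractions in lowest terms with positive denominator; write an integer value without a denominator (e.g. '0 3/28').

C = [1/29, 6/29, 6/29, 12/29, 18/29, 23/29, 26/29, 1]
j=0 picked index 1: u0 ∈ [1/29, 6/29)
j=1 picked index 1: u0 ∈ [-21/232, 19/232)
j=2 picked index 3: u0 ∈ [-5/116, 19/116)
j=3 picked index 4: u0 ∈ [9/232, 57/232)
j=4 picked index 4: u0 ∈ [-5/58, 7/58)
j=5 picked index 5: u0 ∈ [-1/232, 39/232)
j=6 picked index 6: u0 ∈ [5/116, 17/116)
j=7 picked index 7: u0 ∈ [5/232, 1/8)
intersection: [5/116, 19/232)

5/116 19/232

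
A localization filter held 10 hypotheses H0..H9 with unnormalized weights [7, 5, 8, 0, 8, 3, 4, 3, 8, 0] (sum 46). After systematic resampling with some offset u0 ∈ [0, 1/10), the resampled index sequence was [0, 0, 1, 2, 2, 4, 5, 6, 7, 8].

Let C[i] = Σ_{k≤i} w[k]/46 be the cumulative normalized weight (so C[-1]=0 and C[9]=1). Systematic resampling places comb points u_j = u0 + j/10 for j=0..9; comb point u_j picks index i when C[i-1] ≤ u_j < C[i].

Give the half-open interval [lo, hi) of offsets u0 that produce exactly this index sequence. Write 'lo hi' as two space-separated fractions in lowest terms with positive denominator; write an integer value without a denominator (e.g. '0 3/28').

C = [7/46, 6/23, 10/23, 10/23, 14/23, 31/46, 35/46, 19/23, 1, 1]
j=0 picked index 0: u0 ∈ [0, 7/46)
j=1 picked index 0: u0 ∈ [-1/10, 6/115)
j=2 picked index 1: u0 ∈ [-11/230, 7/115)
j=3 picked index 2: u0 ∈ [-9/230, 31/230)
j=4 picked index 2: u0 ∈ [-16/115, 4/115)
j=5 picked index 4: u0 ∈ [-3/46, 5/46)
j=6 picked index 5: u0 ∈ [1/115, 17/230)
j=7 picked index 6: u0 ∈ [-3/115, 7/115)
j=8 picked index 7: u0 ∈ [-9/230, 3/115)
j=9 picked index 8: u0 ∈ [-17/230, 1/10)
intersection: [1/115, 3/115)

1/115 3/115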